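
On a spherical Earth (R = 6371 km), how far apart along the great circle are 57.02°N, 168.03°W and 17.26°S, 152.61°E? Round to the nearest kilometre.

Δλ = 152.61 − -168.03 = 320.64°; wrapped into (−180°, 180°]: -39.36°.
Δφ = -17.26 − 57.02 = -74.28°.
a = sin²(Δφ/2) + cos φ₁ · cos φ₂ · sin²(Δλ/2) = 0.423487.
c = 2·atan2(√a, √(1−a)) = 1.41717 rad → d = 6371·c ≈ 9028.77 km.

9029 km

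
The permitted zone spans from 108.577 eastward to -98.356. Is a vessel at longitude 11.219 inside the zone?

Band width going east from +108.577° to -98.356°: ((-98.356 − 108.577) mod 360) = 153.067°.
Offset of +11.219° east of the west edge: ((11.219 − 108.577) mod 360) = 262.642°.
262.642° > 153.067° ⇒ outside.

No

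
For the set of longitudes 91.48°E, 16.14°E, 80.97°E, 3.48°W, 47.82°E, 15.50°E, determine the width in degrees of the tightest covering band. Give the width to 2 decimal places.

94.96°

Sort the longitudes: -3.48°, +15.50°, +16.14°, +47.82°, +80.97°, +91.48°.
Eastward gaps between consecutive values (wrapping around): 18.98°, 0.64°, 31.68°, 33.15°, 10.51°, 265.04°.
Largest gap = 265.04° ⇒ minimal covering band is its complement: 360° − 265.04° = 94.96°.
Band runs from -3.48° eastward to +91.48°.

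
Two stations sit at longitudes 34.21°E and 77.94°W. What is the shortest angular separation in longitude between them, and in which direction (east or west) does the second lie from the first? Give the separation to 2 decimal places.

Raw difference: -77.94 − 34.21 = -112.15°.
Normalise into (−180°, 180°]: -112.15° stays -112.15°.
Negative ⇒ the second point lies to the west; separation 112.15°.

112.15° west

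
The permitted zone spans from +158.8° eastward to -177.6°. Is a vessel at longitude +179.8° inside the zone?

Band width going east from +158.8° to -177.6°: ((-177.6 − 158.8) mod 360) = 23.6°.
Offset of +179.8° east of the west edge: ((179.8 − 158.8) mod 360) = 21.0°.
21.0° ≤ 23.6° ⇒ inside.

Yes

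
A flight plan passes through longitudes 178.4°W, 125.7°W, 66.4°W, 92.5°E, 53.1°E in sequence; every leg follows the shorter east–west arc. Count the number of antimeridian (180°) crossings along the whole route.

Leg 1: -178.4° → -125.7°, shortest Δλ = 52.7° (east) — does not cross 180°.
Leg 2: -125.7° → -66.4°, shortest Δλ = 59.3° (east) — does not cross 180°.
Leg 3: -66.4° → +92.5°, shortest Δλ = 158.9° (east) — does not cross 180°.
Leg 4: +92.5° → +53.1°, shortest Δλ = -39.4° (west) — does not cross 180°.
Total crossings: 0.

0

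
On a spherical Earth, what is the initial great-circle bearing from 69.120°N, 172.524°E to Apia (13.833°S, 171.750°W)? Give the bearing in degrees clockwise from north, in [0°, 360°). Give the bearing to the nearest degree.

Δλ = -171.750 − 172.524 = -344.274°; wrapped into (−180°, 180°]: 15.726°.
θ = atan2( sin Δλ · cos φ₂ , cos φ₁ · sin φ₂ − sin φ₁ · cos φ₂ · cos Δλ )
  = atan2(0.26318, -0.95849) = 164.646° → normalised to [0°, 360°): 164.646°.

165°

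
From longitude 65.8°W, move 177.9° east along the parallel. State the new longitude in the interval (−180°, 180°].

Start at -65.8°; shift +177.9° → +112.1°.
+112.1° already lies in (−180°, 180°].

112.1°E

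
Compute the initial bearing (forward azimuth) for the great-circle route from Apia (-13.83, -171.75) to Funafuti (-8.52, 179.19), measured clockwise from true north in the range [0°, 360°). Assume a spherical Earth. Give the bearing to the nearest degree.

Δλ = 179.19 − -171.75 = 350.94°; wrapped into (−180°, 180°]: -9.06°.
θ = atan2( sin Δλ · cos φ₂ , cos φ₁ · sin φ₂ − sin φ₁ · cos φ₂ · cos Δλ )
  = atan2(-0.15573, 0.08959) = -60.087° → normalised to [0°, 360°): 299.913°.

300°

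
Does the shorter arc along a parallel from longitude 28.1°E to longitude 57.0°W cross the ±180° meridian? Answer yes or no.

Signed shortest Δλ = ((-57.0 − 28.1 + 180) mod 360) − 180 = -85.1°.
Going west by 85.1° from +28.1° reaches -57.0° without touching 180°.

No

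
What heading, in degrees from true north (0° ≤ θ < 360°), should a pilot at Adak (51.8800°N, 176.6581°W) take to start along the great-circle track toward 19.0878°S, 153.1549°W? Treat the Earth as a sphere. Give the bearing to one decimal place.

156.9°

Δλ = -153.1549 − -176.6581 = 23.5032°.
θ = atan2( sin Δλ · cos φ₂ , cos φ₁ · sin φ₂ − sin φ₁ · cos φ₂ · cos Δλ )
  = atan2(0.37687, -0.88366) = 156.902° → normalised to [0°, 360°): 156.902°.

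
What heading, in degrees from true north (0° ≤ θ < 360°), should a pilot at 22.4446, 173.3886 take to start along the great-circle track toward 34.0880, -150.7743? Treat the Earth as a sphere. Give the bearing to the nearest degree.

Δλ = -150.7743 − 173.3886 = -324.1629°; wrapped into (−180°, 180°]: 35.8371°.
θ = atan2( sin Δλ · cos φ₂ , cos φ₁ · sin φ₂ − sin φ₁ · cos φ₂ · cos Δλ )
  = atan2(0.48488, 0.26168) = 61.645° → normalised to [0°, 360°): 61.645°.

62°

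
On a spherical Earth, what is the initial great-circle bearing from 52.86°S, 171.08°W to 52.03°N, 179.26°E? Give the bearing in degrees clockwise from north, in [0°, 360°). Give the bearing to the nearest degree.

Δλ = 179.26 − -171.08 = 350.34°; wrapped into (−180°, 180°]: -9.66°.
θ = atan2( sin Δλ · cos φ₂ , cos φ₁ · sin φ₂ − sin φ₁ · cos φ₂ · cos Δλ )
  = atan2(-0.10324, 0.95947) = -6.141° → normalised to [0°, 360°): 353.859°.

354°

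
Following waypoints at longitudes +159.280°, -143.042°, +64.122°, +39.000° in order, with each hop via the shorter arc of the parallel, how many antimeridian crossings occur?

Leg 1: +159.280° → -143.042°, shortest Δλ = 57.678° (east) — crosses 180°.
Leg 2: -143.042° → +64.122°, shortest Δλ = -152.836° (west) — crosses 180°.
Leg 3: +64.122° → +39.000°, shortest Δλ = -25.122° (west) — does not cross 180°.
Total crossings: 2.

2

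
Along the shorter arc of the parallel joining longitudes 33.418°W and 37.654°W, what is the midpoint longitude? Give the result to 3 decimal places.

35.536°W

Signed shortest Δλ from -33.418° to -37.654° is -4.236°.
Midpoint longitude = -33.418° + (-4.236°)/2 = -33.418° − 2.118° = -35.536°.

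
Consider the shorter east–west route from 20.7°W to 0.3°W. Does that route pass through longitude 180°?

Signed shortest Δλ = ((-0.3 − -20.7 + 180) mod 360) − 180 = 20.4°.
Going east by 20.4° from -20.7° reaches -0.3° without touching 180°.

No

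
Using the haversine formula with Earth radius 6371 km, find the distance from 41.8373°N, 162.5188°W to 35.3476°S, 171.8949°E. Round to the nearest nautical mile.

4843 nmi

Δλ = 171.8949 − -162.5188 = 334.4137°; wrapped into (−180°, 180°]: -25.5863°.
Δφ = -35.3476 − 41.8373 = -77.1849°.
a = sin²(Δφ/2) + cos φ₁ · cos φ₂ · sin²(Δλ/2) = 0.418894.
c = 2·atan2(√a, √(1−a)) = 1.40786 rad → d = 6371·c ≈ 8969.50 km ≈ 4843.14 nmi.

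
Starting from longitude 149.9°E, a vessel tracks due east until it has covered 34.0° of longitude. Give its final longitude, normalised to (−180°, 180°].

Start at +149.9°; shift +34.0° → +183.9°.
+183.9° lies outside (−180°, 180°]; subtract 360° → -176.1°.

176.1°W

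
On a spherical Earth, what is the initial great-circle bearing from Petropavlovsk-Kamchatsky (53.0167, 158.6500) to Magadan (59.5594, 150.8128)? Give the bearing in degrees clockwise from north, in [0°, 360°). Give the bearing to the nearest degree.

330°

Δλ = 150.8128 − 158.6500 = -7.8372°.
θ = atan2( sin Δλ · cos φ₂ , cos φ₁ · sin φ₂ − sin φ₁ · cos φ₂ · cos Δλ )
  = atan2(-0.06909, 0.11772) = -30.406° → normalised to [0°, 360°): 329.594°.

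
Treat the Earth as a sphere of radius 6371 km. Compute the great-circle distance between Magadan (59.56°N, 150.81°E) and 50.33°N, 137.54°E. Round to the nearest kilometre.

Δλ = 137.54 − 150.81 = -13.27°.
Δφ = 50.33 − 59.56 = -9.23°.
a = sin²(Δφ/2) + cos φ₁ · cos φ₂ · sin²(Δλ/2) = 0.010792.
c = 2·atan2(√a, √(1−a)) = 0.20814 rad → d = 6371·c ≈ 1326.06 km.

1326 km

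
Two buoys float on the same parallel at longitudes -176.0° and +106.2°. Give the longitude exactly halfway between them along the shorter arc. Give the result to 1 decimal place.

Signed shortest Δλ from -176.0° to +106.2° is -77.8°.
Midpoint longitude = -176.0° + (-77.8°)/2 = -176.0° − 38.9° = -214.9°.
Normalise into (−180°, 180°]: +145.1°.
(The naïve average (-176.0 + +106.2)/2 = -34.9° is on the wrong side of the globe.)

+145.1°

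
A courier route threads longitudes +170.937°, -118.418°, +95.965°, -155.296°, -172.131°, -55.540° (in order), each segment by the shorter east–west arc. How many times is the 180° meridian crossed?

Leg 1: +170.937° → -118.418°, shortest Δλ = 70.645° (east) — crosses 180°.
Leg 2: -118.418° → +95.965°, shortest Δλ = -145.617° (west) — crosses 180°.
Leg 3: +95.965° → -155.296°, shortest Δλ = 108.739° (east) — crosses 180°.
Leg 4: -155.296° → -172.131°, shortest Δλ = -16.835° (west) — does not cross 180°.
Leg 5: -172.131° → -55.540°, shortest Δλ = 116.591° (east) — does not cross 180°.
Total crossings: 3.

3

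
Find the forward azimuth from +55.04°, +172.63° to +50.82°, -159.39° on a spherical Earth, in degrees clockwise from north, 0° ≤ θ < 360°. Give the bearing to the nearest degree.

93°

Δλ = -159.39 − 172.63 = -332.02°; wrapped into (−180°, 180°]: 27.98°.
θ = atan2( sin Δλ · cos φ₂ , cos φ₁ · sin φ₂ − sin φ₁ · cos φ₂ · cos Δλ )
  = atan2(0.29640, -0.01307) = 92.524° → normalised to [0°, 360°): 92.524°.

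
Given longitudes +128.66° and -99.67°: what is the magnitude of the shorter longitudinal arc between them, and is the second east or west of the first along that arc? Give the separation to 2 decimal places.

Raw difference: -99.67 − 128.66 = -228.33°.
Normalise into (−180°, 180°]: -228.33° + 360° = 131.67°.
Positive ⇒ the second point lies to the east; separation 131.67°.

131.67° east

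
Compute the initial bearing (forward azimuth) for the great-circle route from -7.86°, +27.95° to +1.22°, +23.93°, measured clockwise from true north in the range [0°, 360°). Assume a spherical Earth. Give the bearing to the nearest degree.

336°

Δλ = 23.93 − 27.95 = -4.02°.
θ = atan2( sin Δλ · cos φ₂ , cos φ₁ · sin φ₂ − sin φ₁ · cos φ₂ · cos Δλ )
  = atan2(-0.07009, 0.15748) = -23.993° → normalised to [0°, 360°): 336.007°.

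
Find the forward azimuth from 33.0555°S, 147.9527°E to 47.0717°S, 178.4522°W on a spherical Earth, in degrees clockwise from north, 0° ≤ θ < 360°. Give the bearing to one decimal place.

128.9°

Δλ = -178.4522 − 147.9527 = -326.4049°; wrapped into (−180°, 180°]: 33.5951°.
θ = atan2( sin Δλ · cos φ₂ , cos φ₁ · sin φ₂ − sin φ₁ · cos φ₂ · cos Δλ )
  = atan2(0.37686, -0.30425) = 128.915° → normalised to [0°, 360°): 128.915°.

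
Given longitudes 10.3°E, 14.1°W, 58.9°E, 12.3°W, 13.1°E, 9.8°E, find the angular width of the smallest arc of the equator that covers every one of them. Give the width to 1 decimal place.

Sort the longitudes: -14.1°, -12.3°, +9.8°, +10.3°, +13.1°, +58.9°.
Eastward gaps between consecutive values (wrapping around): 1.8°, 22.1°, 0.5°, 2.8°, 45.8°, 287.0°.
Largest gap = 287.0° ⇒ minimal covering band is its complement: 360° − 287.0° = 73.0°.
Band runs from -14.1° eastward to +58.9°.

73.0°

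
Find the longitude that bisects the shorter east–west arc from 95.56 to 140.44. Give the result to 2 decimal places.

+118.00°

Signed shortest Δλ from +95.56° to +140.44° is +44.88°.
Midpoint longitude = +95.56° + (+44.88°)/2 = +95.56° + 22.44° = +118.00°.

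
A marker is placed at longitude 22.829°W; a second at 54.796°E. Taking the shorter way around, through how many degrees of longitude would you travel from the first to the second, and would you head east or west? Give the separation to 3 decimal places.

Raw difference: 54.796 − -22.829 = 77.625°.
Normalise into (−180°, 180°]: 77.625° stays 77.625°.
Positive ⇒ the second point lies to the east; separation 77.625°.

77.625° east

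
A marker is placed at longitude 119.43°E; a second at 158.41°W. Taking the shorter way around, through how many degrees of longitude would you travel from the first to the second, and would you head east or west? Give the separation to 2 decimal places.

82.16° east

Raw difference: -158.41 − 119.43 = -277.84°.
Normalise into (−180°, 180°]: -277.84° + 360° = 82.16°.
Positive ⇒ the second point lies to the east; separation 82.16°.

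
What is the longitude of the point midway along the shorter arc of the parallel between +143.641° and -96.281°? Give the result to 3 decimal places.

-156.320°

Signed shortest Δλ from +143.641° to -96.281° is +120.078°.
Midpoint longitude = +143.641° + (+120.078°)/2 = +143.641° + 60.039° = +203.680°.
Normalise into (−180°, 180°]: -156.320°.
(The naïve average (+143.641 + -96.281)/2 = 23.68° is on the wrong side of the globe.)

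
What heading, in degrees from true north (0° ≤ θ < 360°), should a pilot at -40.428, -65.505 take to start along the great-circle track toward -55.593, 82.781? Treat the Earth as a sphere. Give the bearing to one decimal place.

Δλ = 82.781 − -65.505 = 148.286°.
θ = atan2( sin Δλ · cos φ₂ , cos φ₁ · sin φ₂ − sin φ₁ · cos φ₂ · cos Δλ )
  = atan2(0.29704, -0.93977) = 162.459° → normalised to [0°, 360°): 162.459°.

162.5°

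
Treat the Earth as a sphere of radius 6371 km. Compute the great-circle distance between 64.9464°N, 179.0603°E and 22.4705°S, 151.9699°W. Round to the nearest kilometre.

10032 km

Δλ = -151.9699 − 179.0603 = -331.0302°; wrapped into (−180°, 180°]: 28.9698°.
Δφ = -22.4705 − 64.9464 = -87.4169°.
a = sin²(Δφ/2) + cos φ₁ · cos φ₂ · sin²(Δλ/2) = 0.501947.
c = 2·atan2(√a, √(1−a)) = 1.57469 rad → d = 6371·c ≈ 10032.36 km.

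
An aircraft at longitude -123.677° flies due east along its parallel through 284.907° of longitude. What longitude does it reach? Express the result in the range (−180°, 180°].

Start at -123.677°; shift +284.907° → +161.230°.
+161.230° already lies in (−180°, 180°].

+161.230°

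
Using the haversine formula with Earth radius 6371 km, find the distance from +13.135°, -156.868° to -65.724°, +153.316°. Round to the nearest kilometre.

Δλ = 153.316 − -156.868 = 310.184°; wrapped into (−180°, 180°]: -49.816°.
Δφ = -65.724 − 13.135 = -78.859°.
a = sin²(Δφ/2) + cos φ₁ · cos φ₂ · sin²(Δλ/2) = 0.474406.
c = 2·atan2(√a, √(1−a)) = 1.51959 rad → d = 6371·c ≈ 9681.28 km.

9681 km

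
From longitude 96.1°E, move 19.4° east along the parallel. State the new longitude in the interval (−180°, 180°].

115.5°E

Start at +96.1°; shift +19.4° → +115.5°.
+115.5° already lies in (−180°, 180°].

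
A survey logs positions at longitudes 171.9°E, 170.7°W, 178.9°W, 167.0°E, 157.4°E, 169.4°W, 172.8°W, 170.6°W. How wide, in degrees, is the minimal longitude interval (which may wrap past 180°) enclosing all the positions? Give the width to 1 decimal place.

Sort the longitudes: -178.9°, -172.8°, -170.7°, -170.6°, -169.4°, +157.4°, +167.0°, +171.9°.
Eastward gaps between consecutive values (wrapping around): 6.1°, 2.1°, 0.1°, 1.2°, 326.8°, 9.6°, 4.9°, 9.2°.
Largest gap = 326.8° ⇒ minimal covering band is its complement: 360° − 326.8° = 33.2°.
Band runs from +157.4° eastward to -169.4°, crossing the antimeridian.

33.2°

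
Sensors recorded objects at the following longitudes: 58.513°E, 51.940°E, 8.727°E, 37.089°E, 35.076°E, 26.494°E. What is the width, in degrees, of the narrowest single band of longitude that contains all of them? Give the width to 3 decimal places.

49.786°

Sort the longitudes: +8.727°, +26.494°, +35.076°, +37.089°, +51.940°, +58.513°.
Eastward gaps between consecutive values (wrapping around): 17.767°, 8.582°, 2.013°, 14.851°, 6.573°, 310.214°.
Largest gap = 310.214° ⇒ minimal covering band is its complement: 360° − 310.214° = 49.786°.
Band runs from +8.727° eastward to +58.513°.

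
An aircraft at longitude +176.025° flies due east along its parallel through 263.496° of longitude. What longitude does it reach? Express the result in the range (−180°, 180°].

+79.521°

Start at +176.025°; shift +263.496° → +439.521°.
+439.521° lies outside (−180°, 180°]; subtract 360° → +79.521°.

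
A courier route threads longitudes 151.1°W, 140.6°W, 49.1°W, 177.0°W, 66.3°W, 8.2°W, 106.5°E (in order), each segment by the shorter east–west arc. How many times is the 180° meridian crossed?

Leg 1: -151.1° → -140.6°, shortest Δλ = 10.5° (east) — does not cross 180°.
Leg 2: -140.6° → -49.1°, shortest Δλ = 91.5° (east) — does not cross 180°.
Leg 3: -49.1° → -177.0°, shortest Δλ = -127.9° (west) — does not cross 180°.
Leg 4: -177.0° → -66.3°, shortest Δλ = 110.7° (east) — does not cross 180°.
Leg 5: -66.3° → -8.2°, shortest Δλ = 58.1° (east) — does not cross 180°.
Leg 6: -8.2° → +106.5°, shortest Δλ = 114.7° (east) — does not cross 180°.
Total crossings: 0.

0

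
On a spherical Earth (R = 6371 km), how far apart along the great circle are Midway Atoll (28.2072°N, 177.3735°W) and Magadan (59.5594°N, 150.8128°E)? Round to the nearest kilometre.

Δλ = 150.8128 − -177.3735 = 328.1863°; wrapped into (−180°, 180°]: -31.8137°.
Δφ = 59.5594 − 28.2072 = 31.3522°.
a = sin²(Δφ/2) + cos φ₁ · cos φ₂ · sin²(Δλ/2) = 0.106545.
c = 2·atan2(√a, √(1−a)) = 0.66501 rad → d = 6371·c ≈ 4236.79 km.

4237 km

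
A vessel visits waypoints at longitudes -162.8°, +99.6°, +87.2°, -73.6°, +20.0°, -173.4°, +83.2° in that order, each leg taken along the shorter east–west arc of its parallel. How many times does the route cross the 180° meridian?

3

Leg 1: -162.8° → +99.6°, shortest Δλ = -97.6° (west) — crosses 180°.
Leg 2: +99.6° → +87.2°, shortest Δλ = -12.4° (west) — does not cross 180°.
Leg 3: +87.2° → -73.6°, shortest Δλ = -160.8° (west) — does not cross 180°.
Leg 4: -73.6° → +20.0°, shortest Δλ = 93.6° (east) — does not cross 180°.
Leg 5: +20.0° → -173.4°, shortest Δλ = 166.6° (east) — crosses 180°.
Leg 6: -173.4° → +83.2°, shortest Δλ = -103.4° (west) — crosses 180°.
Total crossings: 3.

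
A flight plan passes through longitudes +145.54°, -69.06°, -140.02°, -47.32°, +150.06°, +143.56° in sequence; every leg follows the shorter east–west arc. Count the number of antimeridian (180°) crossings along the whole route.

2

Leg 1: +145.54° → -69.06°, shortest Δλ = 145.4° (east) — crosses 180°.
Leg 2: -69.06° → -140.02°, shortest Δλ = -70.96° (west) — does not cross 180°.
Leg 3: -140.02° → -47.32°, shortest Δλ = 92.7° (east) — does not cross 180°.
Leg 4: -47.32° → +150.06°, shortest Δλ = -162.62° (west) — crosses 180°.
Leg 5: +150.06° → +143.56°, shortest Δλ = -6.5° (west) — does not cross 180°.
Total crossings: 2.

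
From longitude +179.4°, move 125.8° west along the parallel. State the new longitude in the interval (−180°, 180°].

Start at +179.4°; shift −125.8° → +53.6°.
+53.6° already lies in (−180°, 180°].

+53.6°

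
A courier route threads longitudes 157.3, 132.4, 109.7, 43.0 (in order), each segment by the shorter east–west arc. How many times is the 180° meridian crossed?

0

Leg 1: +157.3° → +132.4°, shortest Δλ = -24.9° (west) — does not cross 180°.
Leg 2: +132.4° → +109.7°, shortest Δλ = -22.7° (west) — does not cross 180°.
Leg 3: +109.7° → +43.0°, shortest Δλ = -66.7° (west) — does not cross 180°.
Total crossings: 0.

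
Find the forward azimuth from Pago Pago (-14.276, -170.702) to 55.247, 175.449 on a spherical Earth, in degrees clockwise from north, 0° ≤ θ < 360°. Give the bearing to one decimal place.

Δλ = 175.449 − -170.702 = 346.151°; wrapped into (−180°, 180°]: -13.849°.
θ = atan2( sin Δλ · cos φ₂ , cos φ₁ · sin φ₂ − sin φ₁ · cos φ₂ · cos Δλ )
  = atan2(-0.13645, 0.93273) = -8.323° → normalised to [0°, 360°): 351.677°.

351.7°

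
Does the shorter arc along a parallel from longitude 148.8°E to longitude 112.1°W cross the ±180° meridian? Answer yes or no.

Naïve |-112.1 − 148.8| = 260.9° > 180°, so the shorter arc goes the other way round — across 180°.
Signed shortest Δλ = ((-112.1 − 148.8 + 180) mod 360) − 180 = 99.1°.
Going east by 99.1° from +148.8° passes through 180° before reaching -112.1°.

Yes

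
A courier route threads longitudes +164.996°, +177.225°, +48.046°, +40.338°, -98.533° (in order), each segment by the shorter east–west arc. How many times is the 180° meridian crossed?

Leg 1: +164.996° → +177.225°, shortest Δλ = 12.229° (east) — does not cross 180°.
Leg 2: +177.225° → +48.046°, shortest Δλ = -129.179° (west) — does not cross 180°.
Leg 3: +48.046° → +40.338°, shortest Δλ = -7.708° (west) — does not cross 180°.
Leg 4: +40.338° → -98.533°, shortest Δλ = -138.871° (west) — does not cross 180°.
Total crossings: 0.

0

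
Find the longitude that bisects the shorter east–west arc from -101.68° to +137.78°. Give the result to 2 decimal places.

-161.95°

Signed shortest Δλ from -101.68° to +137.78° is -120.54°.
Midpoint longitude = -101.68° + (-120.54°)/2 = -101.68° − 60.27° = -161.95°.
(The naïve average (-101.68 + +137.78)/2 = 18.05° is on the wrong side of the globe.)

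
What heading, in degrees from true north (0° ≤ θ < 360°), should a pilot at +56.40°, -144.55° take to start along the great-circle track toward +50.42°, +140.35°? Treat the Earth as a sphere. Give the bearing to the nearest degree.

295°

Δλ = 140.35 − -144.55 = 284.90°; wrapped into (−180°, 180°]: -75.10°.
θ = atan2( sin Δλ · cos φ₂ , cos φ₁ · sin φ₂ − sin φ₁ · cos φ₂ · cos Δλ )
  = atan2(-0.61573, 0.29006) = -64.776° → normalised to [0°, 360°): 295.224°.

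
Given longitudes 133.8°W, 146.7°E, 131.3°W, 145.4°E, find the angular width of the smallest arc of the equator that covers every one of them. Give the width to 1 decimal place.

83.3°

Sort the longitudes: -133.8°, -131.3°, +145.4°, +146.7°.
Eastward gaps between consecutive values (wrapping around): 2.5°, 276.7°, 1.3°, 79.5°.
Largest gap = 276.7° ⇒ minimal covering band is its complement: 360° − 276.7° = 83.3°.
Band runs from +145.4° eastward to -131.3°, crossing the antimeridian.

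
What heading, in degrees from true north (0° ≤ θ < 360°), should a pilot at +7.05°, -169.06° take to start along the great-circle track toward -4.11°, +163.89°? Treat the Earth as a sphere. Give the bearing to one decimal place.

248.3°

Δλ = 163.89 − -169.06 = 332.95°; wrapped into (−180°, 180°]: -27.05°.
θ = atan2( sin Δλ · cos φ₂ , cos φ₁ · sin φ₂ − sin φ₁ · cos φ₂ · cos Δλ )
  = atan2(-0.45360, -0.18016) = -111.662° → normalised to [0°, 360°): 248.338°.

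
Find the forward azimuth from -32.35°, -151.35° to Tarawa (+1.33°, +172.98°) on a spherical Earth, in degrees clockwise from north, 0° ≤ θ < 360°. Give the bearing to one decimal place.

Δλ = 172.98 − -151.35 = 324.33°; wrapped into (−180°, 180°]: -35.67°.
θ = atan2( sin Δλ · cos φ₂ , cos φ₁ · sin φ₂ − sin φ₁ · cos φ₂ · cos Δλ )
  = atan2(-0.58296, 0.45419) = -52.077° → normalised to [0°, 360°): 307.923°.

307.9°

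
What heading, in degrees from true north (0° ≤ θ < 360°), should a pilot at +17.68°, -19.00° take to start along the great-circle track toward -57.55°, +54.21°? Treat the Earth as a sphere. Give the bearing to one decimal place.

Δλ = 54.21 − -19.00 = 73.21°.
θ = atan2( sin Δλ · cos φ₂ , cos φ₁ · sin φ₂ − sin φ₁ · cos φ₂ · cos Δλ )
  = atan2(0.51369, -0.85107) = 148.886° → normalised to [0°, 360°): 148.886°.

148.9°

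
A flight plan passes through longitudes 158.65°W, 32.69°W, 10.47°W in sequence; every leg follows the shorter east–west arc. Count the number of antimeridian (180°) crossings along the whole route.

Leg 1: -158.65° → -32.69°, shortest Δλ = 125.96° (east) — does not cross 180°.
Leg 2: -32.69° → -10.47°, shortest Δλ = 22.22° (east) — does not cross 180°.
Total crossings: 0.

0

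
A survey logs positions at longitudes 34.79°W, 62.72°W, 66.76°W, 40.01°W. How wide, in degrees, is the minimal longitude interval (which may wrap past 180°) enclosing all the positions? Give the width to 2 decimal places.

Sort the longitudes: -66.76°, -62.72°, -40.01°, -34.79°.
Eastward gaps between consecutive values (wrapping around): 4.04°, 22.71°, 5.22°, 328.03°.
Largest gap = 328.03° ⇒ minimal covering band is its complement: 360° − 328.03° = 31.97°.
Band runs from -66.76° eastward to -34.79°.

31.97°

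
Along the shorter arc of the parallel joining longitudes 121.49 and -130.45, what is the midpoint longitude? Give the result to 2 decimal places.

+175.52°

Signed shortest Δλ from +121.49° to -130.45° is +108.06°.
Midpoint longitude = +121.49° + (+108.06°)/2 = +121.49° + 54.03° = +175.52°.
(The naïve average (+121.49 + -130.45)/2 = -4.48° is on the wrong side of the globe.)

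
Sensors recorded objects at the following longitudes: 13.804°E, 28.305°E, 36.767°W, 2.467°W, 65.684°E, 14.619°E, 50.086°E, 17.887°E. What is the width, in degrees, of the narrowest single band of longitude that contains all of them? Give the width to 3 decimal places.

Sort the longitudes: -36.767°, -2.467°, +13.804°, +14.619°, +17.887°, +28.305°, +50.086°, +65.684°.
Eastward gaps between consecutive values (wrapping around): 34.300°, 16.271°, 0.815°, 3.268°, 10.418°, 21.781°, 15.598°, 257.549°.
Largest gap = 257.549° ⇒ minimal covering band is its complement: 360° − 257.549° = 102.451°.
Band runs from -36.767° eastward to +65.684°.

102.451°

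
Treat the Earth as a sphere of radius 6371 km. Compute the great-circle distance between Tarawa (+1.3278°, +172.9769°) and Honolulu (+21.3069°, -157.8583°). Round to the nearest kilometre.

Δλ = -157.8583 − 172.9769 = -330.8352°; wrapped into (−180°, 180°]: 29.1648°.
Δφ = 21.3069 − 1.3278 = 19.9791°.
a = sin²(Δφ/2) + cos φ₁ · cos φ₂ · sin²(Δλ/2) = 0.089132.
c = 2·atan2(√a, √(1−a)) = 0.60635 rad → d = 6371·c ≈ 3863.02 km.

3863 km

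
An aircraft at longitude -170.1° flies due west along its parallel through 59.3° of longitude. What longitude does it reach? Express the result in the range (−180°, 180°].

+130.6°

Start at -170.1°; shift −59.3° → -229.4°.
-229.4° lies outside (−180°, 180°]; add 360° → +130.6°.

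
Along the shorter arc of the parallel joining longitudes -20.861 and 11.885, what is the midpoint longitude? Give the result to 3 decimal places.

Signed shortest Δλ from -20.861° to +11.885° is +32.746°.
Midpoint longitude = -20.861° + (+32.746°)/2 = -20.861° + 16.373° = -4.488°.

-4.488°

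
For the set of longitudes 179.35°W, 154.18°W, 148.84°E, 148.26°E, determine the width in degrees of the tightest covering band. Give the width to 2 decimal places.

57.56°

Sort the longitudes: -179.35°, -154.18°, +148.26°, +148.84°.
Eastward gaps between consecutive values (wrapping around): 25.17°, 302.44°, 0.58°, 31.81°.
Largest gap = 302.44° ⇒ minimal covering band is its complement: 360° − 302.44° = 57.56°.
Band runs from +148.26° eastward to -154.18°, crossing the antimeridian.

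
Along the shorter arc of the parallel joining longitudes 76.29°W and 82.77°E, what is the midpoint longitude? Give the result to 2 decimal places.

Signed shortest Δλ from -76.29° to +82.77° is +159.06°.
Midpoint longitude = -76.29° + (+159.06°)/2 = -76.29° + 79.53° = +3.24°.

3.24°E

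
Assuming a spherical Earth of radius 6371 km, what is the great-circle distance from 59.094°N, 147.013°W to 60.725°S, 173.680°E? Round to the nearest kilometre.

13749 km

Δλ = 173.680 − -147.013 = 320.693°; wrapped into (−180°, 180°]: -39.307°.
Δφ = -60.725 − 59.094 = -119.819°.
a = sin²(Δφ/2) + cos φ₁ · cos φ₂ · sin²(Δλ/2) = 0.777042.
c = 2·atan2(√a, √(1−a)) = 2.15806 rad → d = 6371·c ≈ 13749.00 km.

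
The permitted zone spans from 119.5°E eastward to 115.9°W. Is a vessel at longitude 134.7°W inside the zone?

Band width going east from +119.5° to -115.9°: ((-115.9 − 119.5) mod 360) = 124.6°.
Offset of -134.7° east of the west edge: ((-134.7 − 119.5) mod 360) = 105.8°.
105.8° ≤ 124.6° ⇒ inside.

Yes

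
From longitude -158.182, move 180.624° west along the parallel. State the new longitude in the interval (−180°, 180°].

+21.194°

Start at -158.182°; shift −180.624° → -338.806°.
-338.806° lies outside (−180°, 180°]; add 360° → +21.194°.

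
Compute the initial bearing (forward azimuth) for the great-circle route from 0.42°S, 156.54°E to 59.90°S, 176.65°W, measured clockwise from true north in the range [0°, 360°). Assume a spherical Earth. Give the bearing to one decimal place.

165.3°

Δλ = -176.65 − 156.54 = -333.19°; wrapped into (−180°, 180°]: 26.81°.
θ = atan2( sin Δλ · cos φ₂ , cos φ₁ · sin φ₂ − sin φ₁ · cos φ₂ · cos Δλ )
  = atan2(0.22620, -0.86185) = 165.294° → normalised to [0°, 360°): 165.294°.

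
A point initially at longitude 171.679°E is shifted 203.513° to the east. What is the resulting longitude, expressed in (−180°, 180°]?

Start at +171.679°; shift +203.513° → +375.192°.
+375.192° lies outside (−180°, 180°]; subtract 360° → +15.192°.

15.192°E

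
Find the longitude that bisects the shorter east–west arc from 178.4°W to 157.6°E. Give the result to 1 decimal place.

Signed shortest Δλ from -178.4° to +157.6° is -24.0°.
Midpoint longitude = -178.4° + (-24.0°)/2 = -178.4° − 12.0° = -190.4°.
Normalise into (−180°, 180°]: +169.6°.
(The naïve average (-178.4 + +157.6)/2 = -10.4° is on the wrong side of the globe.)

169.6°E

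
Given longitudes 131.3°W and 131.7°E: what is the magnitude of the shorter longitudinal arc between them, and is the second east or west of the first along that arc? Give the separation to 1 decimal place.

97.0° west

Raw difference: 131.7 − -131.3 = 263.0°.
Normalise into (−180°, 180°]: 263.0° − 360° = -97.0°.
Negative ⇒ the second point lies to the west; separation 97.0°.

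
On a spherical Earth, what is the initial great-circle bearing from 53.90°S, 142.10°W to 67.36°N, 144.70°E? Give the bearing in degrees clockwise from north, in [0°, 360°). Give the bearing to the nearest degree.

Δλ = 144.70 − -142.10 = 286.80°; wrapped into (−180°, 180°]: -73.20°.
θ = atan2( sin Δλ · cos φ₂ , cos φ₁ · sin φ₂ − sin φ₁ · cos φ₂ · cos Δλ )
  = atan2(-0.36851, 0.63369) = -30.179° → normalised to [0°, 360°): 329.821°.

330°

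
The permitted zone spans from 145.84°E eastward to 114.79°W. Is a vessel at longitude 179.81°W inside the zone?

Band width going east from +145.84° to -114.79°: ((-114.79 − 145.84) mod 360) = 99.37°.
Offset of -179.81° east of the west edge: ((-179.81 − 145.84) mod 360) = 34.35°.
34.35° ≤ 99.37° ⇒ inside.

Yes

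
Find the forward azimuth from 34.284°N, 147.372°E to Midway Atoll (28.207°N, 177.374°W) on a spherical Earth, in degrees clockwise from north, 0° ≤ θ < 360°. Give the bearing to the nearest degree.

Δλ = -177.374 − 147.372 = -324.746°; wrapped into (−180°, 180°]: 35.254°.
θ = atan2( sin Δλ · cos φ₂ , cos φ₁ · sin φ₂ − sin φ₁ · cos φ₂ · cos Δλ )
  = atan2(0.50866, -0.01483) = 91.669° → normalised to [0°, 360°): 91.669°.

92°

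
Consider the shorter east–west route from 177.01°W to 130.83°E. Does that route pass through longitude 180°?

Naïve |130.83 − -177.01| = 307.84° > 180°, so the shorter arc goes the other way round — across 180°.
Signed shortest Δλ = ((130.83 − -177.01 + 180) mod 360) − 180 = -52.16°.
Going west by 52.16° from -177.01° passes through 180° before reaching +130.83°.

Yes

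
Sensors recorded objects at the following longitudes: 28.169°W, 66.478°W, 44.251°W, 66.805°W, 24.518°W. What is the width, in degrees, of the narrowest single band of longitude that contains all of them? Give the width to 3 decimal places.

Sort the longitudes: -66.805°, -66.478°, -44.251°, -28.169°, -24.518°.
Eastward gaps between consecutive values (wrapping around): 0.327°, 22.227°, 16.082°, 3.651°, 317.713°.
Largest gap = 317.713° ⇒ minimal covering band is its complement: 360° − 317.713° = 42.287°.
Band runs from -66.805° eastward to -24.518°.

42.287°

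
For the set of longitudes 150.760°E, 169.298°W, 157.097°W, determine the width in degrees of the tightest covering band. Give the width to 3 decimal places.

52.143°

Sort the longitudes: -169.298°, -157.097°, +150.760°.
Eastward gaps between consecutive values (wrapping around): 12.201°, 307.857°, 39.942°.
Largest gap = 307.857° ⇒ minimal covering band is its complement: 360° − 307.857° = 52.143°.
Band runs from +150.760° eastward to -157.097°, crossing the antimeridian.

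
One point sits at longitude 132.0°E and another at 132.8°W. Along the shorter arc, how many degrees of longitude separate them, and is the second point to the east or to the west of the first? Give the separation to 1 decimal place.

95.2° east

Raw difference: -132.8 − 132.0 = -264.8°.
Normalise into (−180°, 180°]: -264.8° + 360° = 95.2°.
Positive ⇒ the second point lies to the east; separation 95.2°.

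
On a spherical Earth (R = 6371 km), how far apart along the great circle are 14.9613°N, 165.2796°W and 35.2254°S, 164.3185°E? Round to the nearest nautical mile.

Δλ = 164.3185 − -165.2796 = 329.5981°; wrapped into (−180°, 180°]: -30.4019°.
Δφ = -35.2254 − 14.9613 = -50.1867°.
a = sin²(Δφ/2) + cos φ₁ · cos φ₂ · sin²(Δλ/2) = 0.234115.
c = 2·atan2(√a, √(1−a)) = 1.01011 rad → d = 6371·c ≈ 6435.39 km ≈ 3474.83 nmi.

3475 nmi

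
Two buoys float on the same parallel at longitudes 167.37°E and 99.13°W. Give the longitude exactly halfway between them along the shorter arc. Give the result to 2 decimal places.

145.88°W

Signed shortest Δλ from +167.37° to -99.13° is +93.50°.
Midpoint longitude = +167.37° + (+93.50°)/2 = +167.37° + 46.75° = +214.12°.
Normalise into (−180°, 180°]: -145.88°.
(The naïve average (+167.37 + -99.13)/2 = 34.12° is on the wrong side of the globe.)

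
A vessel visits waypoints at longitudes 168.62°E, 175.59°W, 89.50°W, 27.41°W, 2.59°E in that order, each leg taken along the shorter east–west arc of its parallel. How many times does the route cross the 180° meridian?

1

Leg 1: +168.62° → -175.59°, shortest Δλ = 15.79° (east) — crosses 180°.
Leg 2: -175.59° → -89.50°, shortest Δλ = 86.09° (east) — does not cross 180°.
Leg 3: -89.50° → -27.41°, shortest Δλ = 62.09° (east) — does not cross 180°.
Leg 4: -27.41° → +2.59°, shortest Δλ = 30.0° (east) — does not cross 180°.
Total crossings: 1.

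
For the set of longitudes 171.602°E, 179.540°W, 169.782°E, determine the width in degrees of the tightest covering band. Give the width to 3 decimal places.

10.678°

Sort the longitudes: -179.540°, +169.782°, +171.602°.
Eastward gaps between consecutive values (wrapping around): 349.322°, 1.820°, 8.858°.
Largest gap = 349.322° ⇒ minimal covering band is its complement: 360° − 349.322° = 10.678°.
Band runs from +169.782° eastward to -179.540°, crossing the antimeridian.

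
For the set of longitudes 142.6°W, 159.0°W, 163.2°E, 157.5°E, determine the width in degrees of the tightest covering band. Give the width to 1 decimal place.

Sort the longitudes: -159.0°, -142.6°, +157.5°, +163.2°.
Eastward gaps between consecutive values (wrapping around): 16.4°, 300.1°, 5.7°, 37.8°.
Largest gap = 300.1° ⇒ minimal covering band is its complement: 360° − 300.1° = 59.9°.
Band runs from +157.5° eastward to -142.6°, crossing the antimeridian.

59.9°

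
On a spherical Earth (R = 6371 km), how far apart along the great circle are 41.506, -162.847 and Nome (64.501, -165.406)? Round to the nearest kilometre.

Δλ = -165.406 − -162.847 = -2.559°.
Δφ = 64.501 − 41.506 = 22.995°.
a = sin²(Δφ/2) + cos φ₁ · cos φ₂ · sin²(Δλ/2) = 0.039891.
c = 2·atan2(√a, √(1−a)) = 0.40216 rad → d = 6371·c ≈ 2562.17 km.

2562 km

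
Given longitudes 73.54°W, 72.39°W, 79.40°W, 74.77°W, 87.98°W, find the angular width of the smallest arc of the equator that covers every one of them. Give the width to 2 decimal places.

Sort the longitudes: -87.98°, -79.40°, -74.77°, -73.54°, -72.39°.
Eastward gaps between consecutive values (wrapping around): 8.58°, 4.63°, 1.23°, 1.15°, 344.41°.
Largest gap = 344.41° ⇒ minimal covering band is its complement: 360° − 344.41° = 15.59°.
Band runs from -87.98° eastward to -72.39°.

15.59°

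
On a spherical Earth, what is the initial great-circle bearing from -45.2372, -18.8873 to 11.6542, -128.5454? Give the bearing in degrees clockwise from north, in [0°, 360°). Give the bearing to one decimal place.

264.3°

Δλ = -128.5454 − -18.8873 = -109.6581°.
θ = atan2( sin Δλ · cos φ₂ , cos φ₁ · sin φ₂ − sin φ₁ · cos φ₂ · cos Δλ )
  = atan2(-0.92230, -0.09169) = -95.677° → normalised to [0°, 360°): 264.323°.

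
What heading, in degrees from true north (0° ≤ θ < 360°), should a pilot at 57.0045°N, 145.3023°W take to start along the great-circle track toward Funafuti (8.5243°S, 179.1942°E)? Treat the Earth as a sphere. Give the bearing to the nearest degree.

Δλ = 179.1942 − -145.3023 = 324.4965°; wrapped into (−180°, 180°]: -35.5035°.
θ = atan2( sin Δλ · cos φ₂ , cos φ₁ · sin φ₂ − sin φ₁ · cos φ₂ · cos Δλ )
  = atan2(-0.57434, -0.75596) = -142.774° → normalised to [0°, 360°): 217.226°.

217°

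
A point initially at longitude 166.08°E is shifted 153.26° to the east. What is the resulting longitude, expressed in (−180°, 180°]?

40.66°W

Start at +166.08°; shift +153.26° → +319.34°.
+319.34° lies outside (−180°, 180°]; subtract 360° → -40.66°.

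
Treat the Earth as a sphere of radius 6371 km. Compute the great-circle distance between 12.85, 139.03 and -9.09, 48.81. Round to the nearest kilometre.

Δλ = 48.81 − 139.03 = -90.22°.
Δφ = -9.09 − 12.85 = -21.94°.
a = sin²(Δφ/2) + cos φ₁ · cos φ₂ · sin²(Δλ/2) = 0.519416.
c = 2·atan2(√a, √(1−a)) = 1.60964 rad → d = 6371·c ≈ 10255.01 km.

10255 km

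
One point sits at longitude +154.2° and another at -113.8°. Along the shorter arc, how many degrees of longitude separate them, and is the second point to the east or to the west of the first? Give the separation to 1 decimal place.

Raw difference: -113.8 − 154.2 = -268.0°.
Normalise into (−180°, 180°]: -268.0° + 360° = 92.0°.
Positive ⇒ the second point lies to the east; separation 92.0°.

92.0° east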